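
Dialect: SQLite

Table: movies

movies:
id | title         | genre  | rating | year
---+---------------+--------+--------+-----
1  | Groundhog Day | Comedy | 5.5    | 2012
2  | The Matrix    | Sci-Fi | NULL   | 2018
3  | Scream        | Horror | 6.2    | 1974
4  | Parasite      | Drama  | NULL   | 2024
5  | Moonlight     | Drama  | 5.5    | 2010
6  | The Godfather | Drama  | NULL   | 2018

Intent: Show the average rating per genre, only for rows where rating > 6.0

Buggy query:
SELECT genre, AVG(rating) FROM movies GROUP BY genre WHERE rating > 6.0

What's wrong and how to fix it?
Bug: Row-level WHERE must come before GROUP BY in the clause order

Fix: Move the WHERE clause before GROUP BY

Corrected query:
SELECT genre, AVG(rating) FROM movies WHERE rating > 6.0 GROUP BY genre

Result:
genre  | AVG(rating)
-------+------------
Horror | 6.2        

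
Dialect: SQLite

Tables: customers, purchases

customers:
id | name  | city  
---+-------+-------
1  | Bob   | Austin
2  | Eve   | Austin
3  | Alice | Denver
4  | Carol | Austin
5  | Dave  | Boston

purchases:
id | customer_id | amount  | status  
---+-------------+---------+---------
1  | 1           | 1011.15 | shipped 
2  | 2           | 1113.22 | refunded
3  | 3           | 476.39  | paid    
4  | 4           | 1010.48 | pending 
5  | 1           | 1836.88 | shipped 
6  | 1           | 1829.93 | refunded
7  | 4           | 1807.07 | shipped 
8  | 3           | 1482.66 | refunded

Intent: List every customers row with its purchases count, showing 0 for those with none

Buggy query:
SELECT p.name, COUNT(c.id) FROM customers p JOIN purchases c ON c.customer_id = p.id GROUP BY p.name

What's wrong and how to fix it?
Bug: INNER JOIN drops customers rows that have no matching purchases rows

Fix: Use LEFT JOIN so parents without children still appear (COUNT(c.id) gives 0)

Corrected query:
SELECT p.name, COUNT(c.id) FROM customers p LEFT JOIN purchases c ON c.customer_id = p.id GROUP BY p.name

Result:
name  | COUNT(c.id)
------+------------
Alice | 2          
Bob   | 3          
Carol | 2          
Dave  | 0          
Eve   | 1          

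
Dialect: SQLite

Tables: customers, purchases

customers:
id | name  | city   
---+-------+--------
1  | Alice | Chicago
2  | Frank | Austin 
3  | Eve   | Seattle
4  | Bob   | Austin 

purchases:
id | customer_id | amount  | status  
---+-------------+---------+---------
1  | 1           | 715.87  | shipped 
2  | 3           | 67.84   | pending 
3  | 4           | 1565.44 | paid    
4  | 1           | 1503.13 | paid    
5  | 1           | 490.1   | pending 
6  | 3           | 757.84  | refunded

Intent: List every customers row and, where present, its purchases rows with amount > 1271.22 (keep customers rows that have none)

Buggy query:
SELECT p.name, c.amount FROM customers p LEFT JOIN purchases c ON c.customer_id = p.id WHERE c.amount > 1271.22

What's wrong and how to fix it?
Bug: A WHERE condition on the right-hand table after LEFT JOIN drops unmatched parents

Fix: Move the right-table condition into the ON clause so unmatched parents are kept

Corrected query:
SELECT p.name, c.amount FROM customers p LEFT JOIN purchases c ON c.customer_id = p.id AND c.amount > 1271.22

Result:
name  | amount 
------+--------
Alice | 1503.13
Frank | NULL   
Eve   | NULL   
Bob   | 1565.44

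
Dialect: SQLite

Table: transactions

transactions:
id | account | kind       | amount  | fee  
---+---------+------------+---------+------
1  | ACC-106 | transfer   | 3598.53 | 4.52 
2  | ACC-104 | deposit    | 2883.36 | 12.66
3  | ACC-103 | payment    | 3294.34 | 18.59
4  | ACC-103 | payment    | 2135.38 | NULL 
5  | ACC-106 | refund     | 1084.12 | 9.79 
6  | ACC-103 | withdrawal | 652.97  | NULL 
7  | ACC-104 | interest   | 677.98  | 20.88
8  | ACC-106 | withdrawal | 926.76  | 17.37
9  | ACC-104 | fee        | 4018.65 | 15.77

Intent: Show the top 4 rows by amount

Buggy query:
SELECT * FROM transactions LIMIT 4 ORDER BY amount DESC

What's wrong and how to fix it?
Bug: ORDER BY cannot follow LIMIT; LIMIT is the final clause

Fix: Swap the clauses: ORDER BY first, then LIMIT

Corrected query:
SELECT * FROM transactions ORDER BY amount DESC LIMIT 4

Result:
id | account | kind     | amount  | fee  
---+---------+----------+---------+------
9  | ACC-104 | fee      | 4018.65 | 15.77
1  | ACC-106 | transfer | 3598.53 | 4.52 
3  | ACC-103 | payment  | 3294.34 | 18.59
2  | ACC-104 | deposit  | 2883.36 | 12.66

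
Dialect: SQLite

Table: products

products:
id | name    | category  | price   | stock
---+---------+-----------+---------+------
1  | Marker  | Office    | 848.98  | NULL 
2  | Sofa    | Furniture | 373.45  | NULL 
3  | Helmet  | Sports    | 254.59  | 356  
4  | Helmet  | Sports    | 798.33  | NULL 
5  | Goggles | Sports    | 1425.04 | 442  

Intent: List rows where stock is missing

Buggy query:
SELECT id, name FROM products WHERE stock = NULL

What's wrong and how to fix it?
Bug: '= NULL' is always unknown in SQL three-valued logic, so no rows match

Fix: Use IS NULL to test for NULL

Corrected query:
SELECT id, name FROM products WHERE stock IS NULL

Result:
id | name  
---+-------
1  | Marker
2  | Sofa  
4  | Helmet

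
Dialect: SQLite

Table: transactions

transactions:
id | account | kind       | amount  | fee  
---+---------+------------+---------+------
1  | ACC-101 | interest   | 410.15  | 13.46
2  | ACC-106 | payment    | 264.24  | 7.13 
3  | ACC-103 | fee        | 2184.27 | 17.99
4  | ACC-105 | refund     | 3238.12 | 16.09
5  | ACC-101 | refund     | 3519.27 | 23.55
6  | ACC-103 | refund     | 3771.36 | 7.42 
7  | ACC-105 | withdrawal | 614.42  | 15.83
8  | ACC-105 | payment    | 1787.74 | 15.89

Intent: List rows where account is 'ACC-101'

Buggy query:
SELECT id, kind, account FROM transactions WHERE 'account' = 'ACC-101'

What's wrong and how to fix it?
Bug: 'account' in single quotes is a string literal, not the column; the comparison is literal-vs-literal and never true

Fix: Reference the column as account without single quotes

Corrected query:
SELECT id, kind, account FROM transactions WHERE account = 'ACC-101'

Result:
id | kind     | account
---+----------+--------
1  | interest | ACC-101
5  | refund   | ACC-101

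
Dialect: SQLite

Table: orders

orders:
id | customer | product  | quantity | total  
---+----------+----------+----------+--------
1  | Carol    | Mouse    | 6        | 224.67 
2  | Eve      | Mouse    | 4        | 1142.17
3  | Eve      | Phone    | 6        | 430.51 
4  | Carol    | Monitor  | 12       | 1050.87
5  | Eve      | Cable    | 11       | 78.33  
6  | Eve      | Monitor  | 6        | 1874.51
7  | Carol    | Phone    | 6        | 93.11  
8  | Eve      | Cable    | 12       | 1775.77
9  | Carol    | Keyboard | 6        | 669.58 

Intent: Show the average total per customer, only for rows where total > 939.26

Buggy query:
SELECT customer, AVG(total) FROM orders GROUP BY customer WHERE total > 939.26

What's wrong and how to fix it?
Bug: WHERE cannot follow GROUP BY

Fix: Move the WHERE clause before GROUP BY

Corrected query:
SELECT customer, AVG(total) FROM orders WHERE total > 939.26 GROUP BY customer

Result:
customer | AVG(total) 
---------+------------
Carol    | 1050.87    
Eve      | 1597.483333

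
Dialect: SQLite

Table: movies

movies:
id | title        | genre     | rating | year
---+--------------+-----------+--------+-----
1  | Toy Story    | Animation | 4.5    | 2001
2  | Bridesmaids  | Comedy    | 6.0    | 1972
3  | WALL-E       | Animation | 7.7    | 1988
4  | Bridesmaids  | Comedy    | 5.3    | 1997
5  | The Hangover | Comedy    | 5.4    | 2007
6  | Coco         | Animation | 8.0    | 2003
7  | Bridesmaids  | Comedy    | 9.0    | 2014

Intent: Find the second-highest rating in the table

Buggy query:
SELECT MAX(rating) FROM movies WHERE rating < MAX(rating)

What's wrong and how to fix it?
Bug: MAX(rating) on the right of the comparison is an aggregate-in-WHERE error

Fix: Compute the overall MAX in a subquery, then take MAX of rows below it

Corrected query:
SELECT MAX(rating) FROM movies WHERE rating < (SELECT MAX(rating) FROM movies)

Result:
MAX(rating)
-----------
8          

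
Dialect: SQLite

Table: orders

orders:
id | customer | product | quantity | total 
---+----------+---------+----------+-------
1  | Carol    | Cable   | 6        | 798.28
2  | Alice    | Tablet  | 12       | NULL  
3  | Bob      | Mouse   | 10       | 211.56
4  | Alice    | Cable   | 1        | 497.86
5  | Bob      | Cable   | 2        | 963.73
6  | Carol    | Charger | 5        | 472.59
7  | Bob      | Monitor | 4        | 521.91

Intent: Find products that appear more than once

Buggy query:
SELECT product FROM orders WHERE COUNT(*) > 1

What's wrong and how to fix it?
Bug: WHERE can't reference COUNT(*); aggregates are computed after WHERE

Fix: Group first, then use HAVING for the count condition

Corrected query:
SELECT product FROM orders GROUP BY product HAVING COUNT(*) > 1

Result:
product
-------
Cable  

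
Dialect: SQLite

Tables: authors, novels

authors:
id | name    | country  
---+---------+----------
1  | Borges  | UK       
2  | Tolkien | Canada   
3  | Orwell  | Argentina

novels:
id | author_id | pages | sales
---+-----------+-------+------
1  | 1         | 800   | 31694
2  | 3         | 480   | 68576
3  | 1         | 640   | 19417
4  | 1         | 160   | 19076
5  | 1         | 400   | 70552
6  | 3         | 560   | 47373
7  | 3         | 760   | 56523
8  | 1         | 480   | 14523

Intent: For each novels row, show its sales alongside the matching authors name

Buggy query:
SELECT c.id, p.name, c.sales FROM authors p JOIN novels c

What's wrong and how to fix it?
Bug: JOIN with no ON clause produces a cartesian product; every novels row pairs with every authors row

Fix: Add ON c.author_id = p.id to the JOIN

Corrected query:
SELECT c.id, p.name, c.sales FROM authors p JOIN novels c ON c.author_id = p.id

Result:
id | name   | sales
---+--------+------
1  | Borges | 31694
2  | Orwell | 68576
3  | Borges | 19417
4  | Borges | 19076
5  | Borges | 70552
6  | Orwell | 47373
7  | Orwell | 56523
8  | Borges | 14523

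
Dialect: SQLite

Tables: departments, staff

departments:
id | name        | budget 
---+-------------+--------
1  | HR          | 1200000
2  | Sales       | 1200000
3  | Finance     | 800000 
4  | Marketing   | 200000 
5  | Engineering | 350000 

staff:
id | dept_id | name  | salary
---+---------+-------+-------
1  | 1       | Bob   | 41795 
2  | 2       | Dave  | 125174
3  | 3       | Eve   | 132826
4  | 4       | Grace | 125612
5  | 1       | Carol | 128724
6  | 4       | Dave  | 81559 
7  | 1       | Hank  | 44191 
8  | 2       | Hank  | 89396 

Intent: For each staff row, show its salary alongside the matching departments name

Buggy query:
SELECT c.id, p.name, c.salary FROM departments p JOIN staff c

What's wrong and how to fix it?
Bug: JOIN with no ON clause produces a cartesian product; every staff row pairs with every departments row

Fix: Add ON c.dept_id = p.id to the JOIN

Corrected query:
SELECT c.id, p.name, c.salary FROM departments p JOIN staff c ON c.dept_id = p.id

Result:
id | name      | salary
---+-----------+-------
1  | HR        | 41795 
2  | Sales     | 125174
3  | Finance   | 132826
4  | Marketing | 125612
5  | HR        | 128724
6  | Marketing | 81559 
7  | HR        | 44191 
8  | Sales     | 89396 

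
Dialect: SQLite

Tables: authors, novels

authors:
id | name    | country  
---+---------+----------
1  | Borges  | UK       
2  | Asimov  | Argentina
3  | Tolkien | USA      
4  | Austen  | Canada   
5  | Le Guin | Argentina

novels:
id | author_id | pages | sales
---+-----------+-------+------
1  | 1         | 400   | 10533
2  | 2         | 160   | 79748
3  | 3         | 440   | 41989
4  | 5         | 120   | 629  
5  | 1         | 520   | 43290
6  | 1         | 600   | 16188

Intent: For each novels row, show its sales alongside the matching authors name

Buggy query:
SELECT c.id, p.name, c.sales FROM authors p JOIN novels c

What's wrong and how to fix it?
Bug: Missing join condition: each novels row is matched to all authors rows instead of just its own

Fix: Specify the join condition linking the foreign key to the parent id

Corrected query:
SELECT c.id, p.name, c.sales FROM authors p JOIN novels c ON c.author_id = p.id

Result:
id | name    | sales
---+---------+------
1  | Borges  | 10533
2  | Asimov  | 79748
3  | Tolkien | 41989
4  | Le Guin | 629  
5  | Borges  | 43290
6  | Borges  | 16188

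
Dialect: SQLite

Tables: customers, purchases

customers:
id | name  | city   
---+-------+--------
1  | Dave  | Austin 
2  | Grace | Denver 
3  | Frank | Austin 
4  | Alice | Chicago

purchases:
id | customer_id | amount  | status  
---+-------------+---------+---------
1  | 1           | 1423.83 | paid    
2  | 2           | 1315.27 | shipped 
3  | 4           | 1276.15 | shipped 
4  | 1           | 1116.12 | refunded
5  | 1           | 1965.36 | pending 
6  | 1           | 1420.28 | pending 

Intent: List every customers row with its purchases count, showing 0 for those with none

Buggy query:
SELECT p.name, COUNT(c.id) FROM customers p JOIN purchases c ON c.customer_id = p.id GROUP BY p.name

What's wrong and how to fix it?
Bug: An inner join excludes parents with zero children

Fix: Switch to LEFT JOIN to retain unmatched parent rows

Corrected query:
SELECT p.name, COUNT(c.id) FROM customers p LEFT JOIN purchases c ON c.customer_id = p.id GROUP BY p.name

Result:
name  | COUNT(c.id)
------+------------
Alice | 1          
Dave  | 4          
Frank | 0          
Grace | 1          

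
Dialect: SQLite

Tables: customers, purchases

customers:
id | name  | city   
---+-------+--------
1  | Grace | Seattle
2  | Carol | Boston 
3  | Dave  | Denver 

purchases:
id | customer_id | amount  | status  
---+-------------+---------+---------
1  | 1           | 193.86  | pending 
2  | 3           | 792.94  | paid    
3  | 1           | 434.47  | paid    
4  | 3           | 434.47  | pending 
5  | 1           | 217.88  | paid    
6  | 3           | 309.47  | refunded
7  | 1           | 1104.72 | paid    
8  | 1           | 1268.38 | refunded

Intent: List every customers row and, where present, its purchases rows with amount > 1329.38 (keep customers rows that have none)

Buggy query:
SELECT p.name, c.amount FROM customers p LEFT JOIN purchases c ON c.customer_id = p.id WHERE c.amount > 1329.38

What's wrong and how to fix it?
Bug: A WHERE condition on the right-hand table after LEFT JOIN drops unmatched parents

Fix: Put 'c.amount > 1329.38' in the JOIN's ON clause instead of WHERE

Corrected query:
SELECT p.name, c.amount FROM customers p LEFT JOIN purchases c ON c.customer_id = p.id AND c.amount > 1329.38

Result:
name  | amount
------+-------
Grace | NULL  
Carol | NULL  
Dave  | NULL  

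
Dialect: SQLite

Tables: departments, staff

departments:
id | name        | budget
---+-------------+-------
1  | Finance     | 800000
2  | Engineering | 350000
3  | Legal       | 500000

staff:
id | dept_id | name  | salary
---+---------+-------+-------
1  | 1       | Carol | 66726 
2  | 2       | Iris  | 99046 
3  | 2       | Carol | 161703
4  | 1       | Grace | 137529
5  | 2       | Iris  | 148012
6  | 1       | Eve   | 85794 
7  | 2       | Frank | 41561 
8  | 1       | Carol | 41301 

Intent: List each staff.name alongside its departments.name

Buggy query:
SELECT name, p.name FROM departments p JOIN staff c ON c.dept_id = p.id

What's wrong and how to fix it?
Bug: Both tables have a 'name' column; the unqualified reference is ambiguous

Fix: Qualify the column with its table alias (c.name)

Corrected query:
SELECT c.name, p.name FROM departments p JOIN staff c ON c.dept_id = p.id

Result:
name  | name       
------+------------
Carol | Finance    
Iris  | Engineering
Carol | Engineering
Grace | Finance    
Iris  | Engineering
Eve   | Finance    
Frank | Engineering
Carol | Finance    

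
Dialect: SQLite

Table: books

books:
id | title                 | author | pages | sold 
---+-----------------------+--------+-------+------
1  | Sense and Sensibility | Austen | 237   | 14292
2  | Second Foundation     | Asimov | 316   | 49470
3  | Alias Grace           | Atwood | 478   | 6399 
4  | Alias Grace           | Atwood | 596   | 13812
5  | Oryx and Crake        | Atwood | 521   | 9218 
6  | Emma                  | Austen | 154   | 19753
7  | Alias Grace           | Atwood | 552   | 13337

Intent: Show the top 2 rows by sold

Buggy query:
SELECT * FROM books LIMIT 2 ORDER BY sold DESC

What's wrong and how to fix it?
Bug: ORDER BY cannot follow LIMIT; LIMIT is the final clause

Fix: Sort with ORDER BY, then apply LIMIT

Corrected query:
SELECT * FROM books ORDER BY sold DESC LIMIT 2

Result:
id | title             | author | pages | sold 
---+-------------------+--------+-------+------
2  | Second Foundation | Asimov | 316   | 49470
6  | Emma              | Austen | 154   | 19753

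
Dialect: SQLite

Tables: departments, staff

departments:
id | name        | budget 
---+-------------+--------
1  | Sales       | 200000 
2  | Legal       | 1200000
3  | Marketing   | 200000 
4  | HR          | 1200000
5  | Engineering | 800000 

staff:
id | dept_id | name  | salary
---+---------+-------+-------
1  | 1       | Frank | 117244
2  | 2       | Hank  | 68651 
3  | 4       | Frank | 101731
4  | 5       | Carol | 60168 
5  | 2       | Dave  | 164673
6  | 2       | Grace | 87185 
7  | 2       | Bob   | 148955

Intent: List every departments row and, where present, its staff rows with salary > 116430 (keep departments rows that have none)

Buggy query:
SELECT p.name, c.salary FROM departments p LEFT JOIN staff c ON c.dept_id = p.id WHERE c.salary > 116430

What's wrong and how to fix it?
Bug: Filtering c.salary in WHERE discards the NULL rows produced by LEFT JOIN, turning it into an inner join

Fix: Move the right-table condition into the ON clause so unmatched parents are kept

Corrected query:
SELECT p.name, c.salary FROM departments p LEFT JOIN staff c ON c.dept_id = p.id AND c.salary > 116430

Result:
name        | salary
------------+-------
Sales       | 117244
Legal       | 148955
Legal       | 164673
Marketing   | NULL  
HR          | NULL  
Engineering | NULL  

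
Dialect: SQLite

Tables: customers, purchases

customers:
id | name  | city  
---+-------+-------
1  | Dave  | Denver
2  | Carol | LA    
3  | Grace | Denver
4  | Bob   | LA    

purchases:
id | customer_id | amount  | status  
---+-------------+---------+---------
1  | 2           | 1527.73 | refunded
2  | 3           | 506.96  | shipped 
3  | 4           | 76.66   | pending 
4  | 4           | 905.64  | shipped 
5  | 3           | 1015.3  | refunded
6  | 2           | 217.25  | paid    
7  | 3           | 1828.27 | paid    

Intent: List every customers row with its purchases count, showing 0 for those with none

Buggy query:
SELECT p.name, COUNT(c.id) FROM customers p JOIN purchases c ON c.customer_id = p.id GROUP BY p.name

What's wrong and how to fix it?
Bug: An inner join excludes parents with zero children

Fix: Use LEFT JOIN so parents without children still appear (COUNT(c.id) gives 0)

Corrected query:
SELECT p.name, COUNT(c.id) FROM customers p LEFT JOIN purchases c ON c.customer_id = p.id GROUP BY p.name

Result:
name  | COUNT(c.id)
------+------------
Bob   | 2          
Carol | 2          
Dave  | 0          
Grace | 3          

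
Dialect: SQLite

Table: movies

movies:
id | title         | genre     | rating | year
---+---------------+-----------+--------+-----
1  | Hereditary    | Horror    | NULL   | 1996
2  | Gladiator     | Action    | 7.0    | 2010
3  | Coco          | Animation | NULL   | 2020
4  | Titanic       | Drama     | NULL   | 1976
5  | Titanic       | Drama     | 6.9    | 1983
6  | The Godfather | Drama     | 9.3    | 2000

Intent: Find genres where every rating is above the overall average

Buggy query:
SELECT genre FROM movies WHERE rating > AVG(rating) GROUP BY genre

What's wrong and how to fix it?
Bug: AVG() is an aggregate; it can't sit directly in WHERE

Fix: Use a subquery for AVG and a HAVING MIN(...) filter so the condition holds for every row in the group

Corrected query:
SELECT genre FROM movies GROUP BY genre HAVING MIN(rating) > (SELECT AVG(rating) FROM movies)

Result:
(no rows)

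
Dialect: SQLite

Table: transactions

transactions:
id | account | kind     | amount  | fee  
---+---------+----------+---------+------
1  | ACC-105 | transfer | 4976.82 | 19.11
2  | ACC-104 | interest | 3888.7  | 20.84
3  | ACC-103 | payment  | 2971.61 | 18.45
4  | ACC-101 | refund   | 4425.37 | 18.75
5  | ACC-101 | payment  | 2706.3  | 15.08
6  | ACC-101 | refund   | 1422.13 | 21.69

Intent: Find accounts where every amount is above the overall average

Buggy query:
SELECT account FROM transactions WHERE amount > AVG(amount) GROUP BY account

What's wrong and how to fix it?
Bug: WHERE evaluates per row before aggregation, so AVG() is unavailable

Fix: Use a subquery for AVG and a HAVING MIN(...) filter so the condition holds for every row in the group

Corrected query:
SELECT account FROM transactions GROUP BY account HAVING MIN(amount) > (SELECT AVG(amount) FROM transactions)

Result:
account
-------
ACC-104
ACC-105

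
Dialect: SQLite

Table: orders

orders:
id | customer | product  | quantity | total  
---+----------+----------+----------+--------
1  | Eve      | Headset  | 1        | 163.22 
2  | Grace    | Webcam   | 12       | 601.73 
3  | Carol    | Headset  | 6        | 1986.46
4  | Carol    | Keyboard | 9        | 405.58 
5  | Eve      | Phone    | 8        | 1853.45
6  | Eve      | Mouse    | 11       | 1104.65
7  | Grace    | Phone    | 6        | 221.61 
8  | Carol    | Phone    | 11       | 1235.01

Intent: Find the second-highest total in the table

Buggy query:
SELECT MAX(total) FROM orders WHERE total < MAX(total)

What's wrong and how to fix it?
Bug: MAX(total) on the right of the comparison is an aggregate-in-WHERE error

Fix: Put the inner MAX in a scalar subquery

Corrected query:
SELECT MAX(total) FROM orders WHERE total < (SELECT MAX(total) FROM orders)

Result:
MAX(total)
----------
1853.45   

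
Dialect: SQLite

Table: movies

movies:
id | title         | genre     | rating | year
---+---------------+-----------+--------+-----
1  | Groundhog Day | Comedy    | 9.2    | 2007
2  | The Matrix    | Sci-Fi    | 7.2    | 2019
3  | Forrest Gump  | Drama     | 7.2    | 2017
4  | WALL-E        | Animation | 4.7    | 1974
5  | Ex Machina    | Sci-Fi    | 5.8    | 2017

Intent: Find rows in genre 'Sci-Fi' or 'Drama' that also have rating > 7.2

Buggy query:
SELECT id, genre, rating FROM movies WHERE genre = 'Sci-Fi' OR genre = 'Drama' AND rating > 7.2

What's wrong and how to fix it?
Bug: Without parentheses, AND is evaluated before OR, so the rating filter only applies to the 'Drama' branch

Fix: Add parentheses around the OR so the AND applies to both alternatives

Corrected query:
SELECT id, genre, rating FROM movies WHERE (genre = 'Sci-Fi' OR genre = 'Drama') AND rating > 7.2

Result:
(no rows)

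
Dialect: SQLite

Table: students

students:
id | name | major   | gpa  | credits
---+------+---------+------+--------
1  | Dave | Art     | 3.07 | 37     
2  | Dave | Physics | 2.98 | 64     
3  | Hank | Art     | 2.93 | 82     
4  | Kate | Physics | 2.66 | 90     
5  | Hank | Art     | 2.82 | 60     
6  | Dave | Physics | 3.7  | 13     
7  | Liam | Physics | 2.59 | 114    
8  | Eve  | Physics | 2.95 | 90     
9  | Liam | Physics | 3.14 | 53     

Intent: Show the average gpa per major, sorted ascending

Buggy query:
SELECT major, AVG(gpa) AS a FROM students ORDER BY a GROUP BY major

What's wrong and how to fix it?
Bug: GROUP BY must precede ORDER BY

Fix: Reorder: SELECT … FROM … GROUP BY … ORDER BY …

Corrected query:
SELECT major, AVG(gpa) AS a FROM students GROUP BY major ORDER BY a

Result:
major   | a       
--------+---------
Art     | 2.94    
Physics | 3.003333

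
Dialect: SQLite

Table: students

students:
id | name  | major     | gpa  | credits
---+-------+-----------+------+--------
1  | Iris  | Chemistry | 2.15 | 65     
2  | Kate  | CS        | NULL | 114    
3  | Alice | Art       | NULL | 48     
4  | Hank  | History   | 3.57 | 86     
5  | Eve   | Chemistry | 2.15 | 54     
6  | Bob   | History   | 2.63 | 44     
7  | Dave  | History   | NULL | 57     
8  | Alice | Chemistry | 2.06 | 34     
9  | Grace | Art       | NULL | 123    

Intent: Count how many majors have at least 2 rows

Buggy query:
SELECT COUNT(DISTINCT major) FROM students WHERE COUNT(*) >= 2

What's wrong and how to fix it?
Bug: COUNT(*) cannot appear in WHERE; the per-group count doesn't exist yet

Fix: Use a subquery that GROUPs and filters with HAVING, then count its rows

Corrected query:
SELECT COUNT(*) FROM (SELECT major FROM students GROUP BY major HAVING COUNT(*) >= 2)

Result:
COUNT(*)
--------
3       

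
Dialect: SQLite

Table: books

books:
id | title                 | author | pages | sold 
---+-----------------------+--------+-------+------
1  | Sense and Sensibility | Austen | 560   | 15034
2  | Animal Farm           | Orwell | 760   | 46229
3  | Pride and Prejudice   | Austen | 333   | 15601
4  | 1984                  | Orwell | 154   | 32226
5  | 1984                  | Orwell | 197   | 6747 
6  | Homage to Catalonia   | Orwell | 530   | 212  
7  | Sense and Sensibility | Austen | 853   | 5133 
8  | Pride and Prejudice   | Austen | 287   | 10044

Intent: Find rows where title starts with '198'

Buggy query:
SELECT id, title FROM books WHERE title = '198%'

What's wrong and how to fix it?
Bug: '=' compares the literal string including the % character; pattern matching needs LIKE

Fix: Replace '=' with LIKE so '198%' is treated as a pattern

Corrected query:
SELECT id, title FROM books WHERE title LIKE '198%'

Result:
id | title
---+------
4  | 1984 
5  | 1984 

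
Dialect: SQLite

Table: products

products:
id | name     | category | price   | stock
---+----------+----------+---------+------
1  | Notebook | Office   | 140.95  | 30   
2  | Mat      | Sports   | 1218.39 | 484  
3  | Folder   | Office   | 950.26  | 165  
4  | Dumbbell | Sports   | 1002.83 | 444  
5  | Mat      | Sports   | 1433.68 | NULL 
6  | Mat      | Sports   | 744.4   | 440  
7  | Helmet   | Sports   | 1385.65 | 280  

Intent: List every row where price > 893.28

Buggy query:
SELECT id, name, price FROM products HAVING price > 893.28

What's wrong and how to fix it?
Bug: This is a non-aggregate query (no GROUP BY, no aggregates), so in SQLite the HAVING clause is invalid here; a row-level condition belongs in WHERE

Fix: Replace HAVING with WHERE since the condition applies to individual rows

Corrected query:
SELECT id, name, price FROM products WHERE price > 893.28

Result:
id | name     | price  
---+----------+--------
2  | Mat      | 1218.39
3  | Folder   | 950.26 
4  | Dumbbell | 1002.83
5  | Mat      | 1433.68
7  | Helmet   | 1385.65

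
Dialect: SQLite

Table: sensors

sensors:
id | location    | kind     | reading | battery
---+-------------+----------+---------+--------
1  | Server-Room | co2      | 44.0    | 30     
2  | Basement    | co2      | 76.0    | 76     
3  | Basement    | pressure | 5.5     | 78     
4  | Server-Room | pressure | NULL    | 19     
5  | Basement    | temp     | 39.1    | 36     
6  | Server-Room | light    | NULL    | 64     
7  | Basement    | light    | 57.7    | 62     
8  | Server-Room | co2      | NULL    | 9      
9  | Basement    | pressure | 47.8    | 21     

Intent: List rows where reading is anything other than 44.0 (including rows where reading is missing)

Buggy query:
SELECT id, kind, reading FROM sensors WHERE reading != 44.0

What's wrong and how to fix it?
Bug: Inequality against NULL is unknown, not true; rows with NULL are dropped

Fix: Handle NULL separately with IS NULL alongside the inequality

Corrected query:
SELECT id, kind, reading FROM sensors WHERE reading != 44.0 OR reading IS NULL

Result:
id | kind     | reading
---+----------+--------
2  | co2      | 76     
3  | pressure | 5.5    
4  | pressure | NULL   
5  | temp     | 39.1   
6  | light    | NULL   
7  | light    | 57.7   
8  | co2      | NULL   
9  | pressure | 47.8   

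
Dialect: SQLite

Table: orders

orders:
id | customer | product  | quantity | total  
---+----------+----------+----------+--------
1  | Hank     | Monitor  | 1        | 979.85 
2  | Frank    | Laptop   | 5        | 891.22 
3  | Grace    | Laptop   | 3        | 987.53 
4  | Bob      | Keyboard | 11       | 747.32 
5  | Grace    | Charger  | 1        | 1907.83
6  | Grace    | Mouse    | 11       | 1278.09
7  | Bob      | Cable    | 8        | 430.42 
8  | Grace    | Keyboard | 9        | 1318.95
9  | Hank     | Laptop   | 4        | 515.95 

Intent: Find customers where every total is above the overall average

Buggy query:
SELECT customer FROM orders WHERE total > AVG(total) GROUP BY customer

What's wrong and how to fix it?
Bug: AVG() is an aggregate; it can't sit directly in WHERE

Fix: Use a subquery for AVG and a HAVING MIN(...) filter so the condition holds for every row in the group

Corrected query:
SELECT customer FROM orders GROUP BY customer HAVING MIN(total) > (SELECT AVG(total) FROM orders)

Result:
(no rows)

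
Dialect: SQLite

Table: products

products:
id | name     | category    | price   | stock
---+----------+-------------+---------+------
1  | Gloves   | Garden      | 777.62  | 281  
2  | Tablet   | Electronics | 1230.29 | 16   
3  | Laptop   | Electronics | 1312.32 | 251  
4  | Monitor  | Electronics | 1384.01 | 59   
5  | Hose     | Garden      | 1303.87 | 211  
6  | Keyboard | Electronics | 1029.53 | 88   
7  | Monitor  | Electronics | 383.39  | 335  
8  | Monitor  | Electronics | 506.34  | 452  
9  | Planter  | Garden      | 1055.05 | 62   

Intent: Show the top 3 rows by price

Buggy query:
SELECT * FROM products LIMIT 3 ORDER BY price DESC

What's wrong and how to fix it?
Bug: LIMIT must come after ORDER BY

Fix: Swap the clauses: ORDER BY first, then LIMIT

Corrected query:
SELECT * FROM products ORDER BY price DESC LIMIT 3

Result:
id | name    | category    | price   | stock
---+---------+-------------+---------+------
4  | Monitor | Electronics | 1384.01 | 59   
3  | Laptop  | Electronics | 1312.32 | 251  
5  | Hose    | Garden      | 1303.87 | 211  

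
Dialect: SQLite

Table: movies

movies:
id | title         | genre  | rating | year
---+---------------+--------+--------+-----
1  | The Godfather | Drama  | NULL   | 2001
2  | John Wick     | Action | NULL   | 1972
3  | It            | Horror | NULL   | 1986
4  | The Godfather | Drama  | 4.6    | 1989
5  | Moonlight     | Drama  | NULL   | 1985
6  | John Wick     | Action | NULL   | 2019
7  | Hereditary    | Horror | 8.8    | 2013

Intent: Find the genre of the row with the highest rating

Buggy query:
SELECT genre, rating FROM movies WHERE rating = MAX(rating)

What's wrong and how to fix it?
Bug: MAX(rating) is an aggregate and cannot be used directly in WHERE

Fix: Wrap MAX in a scalar subquery so WHERE compares against a single value

Corrected query:
SELECT genre, rating FROM movies WHERE rating = (SELECT MAX(rating) FROM movies)

Result:
genre  | rating
-------+-------
Horror | 8.8   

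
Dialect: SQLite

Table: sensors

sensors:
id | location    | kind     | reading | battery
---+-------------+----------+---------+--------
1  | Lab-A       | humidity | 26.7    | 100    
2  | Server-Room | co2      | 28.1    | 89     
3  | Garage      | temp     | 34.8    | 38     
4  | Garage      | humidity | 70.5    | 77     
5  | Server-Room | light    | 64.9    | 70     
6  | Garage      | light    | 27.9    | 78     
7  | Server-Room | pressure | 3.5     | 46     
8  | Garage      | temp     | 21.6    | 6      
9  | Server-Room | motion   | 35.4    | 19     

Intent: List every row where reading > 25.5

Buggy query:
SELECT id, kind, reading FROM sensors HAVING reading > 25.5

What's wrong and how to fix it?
Bug: HAVING filters the output of aggregation, but this query has no GROUP BY and no aggregate functions, so SQLite rejects it (HAVING clause on a non-aggregate query); the condition here is per row

Fix: Use WHERE for row-level filtering

Corrected query:
SELECT id, kind, reading FROM sensors WHERE reading > 25.5

Result:
id | kind     | reading
---+----------+--------
1  | humidity | 26.7   
2  | co2      | 28.1   
3  | temp     | 34.8   
4  | humidity | 70.5   
5  | light    | 64.9   
6  | light    | 27.9   
9  | motion   | 35.4   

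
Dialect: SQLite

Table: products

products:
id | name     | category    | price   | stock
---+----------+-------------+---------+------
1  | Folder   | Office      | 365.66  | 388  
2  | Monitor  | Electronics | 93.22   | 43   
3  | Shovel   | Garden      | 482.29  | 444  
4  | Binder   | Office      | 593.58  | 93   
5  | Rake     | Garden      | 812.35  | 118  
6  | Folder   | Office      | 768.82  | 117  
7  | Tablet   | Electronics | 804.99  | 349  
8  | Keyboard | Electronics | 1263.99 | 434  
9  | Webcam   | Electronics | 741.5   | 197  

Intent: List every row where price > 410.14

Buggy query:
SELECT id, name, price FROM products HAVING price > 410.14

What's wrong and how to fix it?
Bug: This is a non-aggregate query (no GROUP BY, no aggregates), so in SQLite the HAVING clause is invalid here; a row-level condition belongs in WHERE

Fix: Replace HAVING with WHERE since the condition applies to individual rows

Corrected query:
SELECT id, name, price FROM products WHERE price > 410.14

Result:
id | name     | price  
---+----------+--------
3  | Shovel   | 482.29 
4  | Binder   | 593.58 
5  | Rake     | 812.35 
6  | Folder   | 768.82 
7  | Tablet   | 804.99 
8  | Keyboard | 1263.99
9  | Webcam   | 741.5  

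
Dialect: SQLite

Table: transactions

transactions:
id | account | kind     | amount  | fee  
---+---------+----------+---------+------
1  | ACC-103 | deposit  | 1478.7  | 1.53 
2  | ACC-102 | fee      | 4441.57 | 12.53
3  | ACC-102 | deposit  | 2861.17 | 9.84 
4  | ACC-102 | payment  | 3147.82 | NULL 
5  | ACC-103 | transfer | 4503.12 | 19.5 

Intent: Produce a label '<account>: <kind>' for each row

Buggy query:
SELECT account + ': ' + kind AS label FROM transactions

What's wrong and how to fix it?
Bug: '+' is numeric addition; on text columns SQLite converts them to 0 instead of concatenating

Fix: Replace + with || to concatenate text

Corrected query:
SELECT account || ': ' || kind AS label FROM transactions

Result:
label            
-----------------
ACC-103: deposit 
ACC-102: fee     
ACC-102: deposit 
ACC-102: payment 
ACC-103: transfer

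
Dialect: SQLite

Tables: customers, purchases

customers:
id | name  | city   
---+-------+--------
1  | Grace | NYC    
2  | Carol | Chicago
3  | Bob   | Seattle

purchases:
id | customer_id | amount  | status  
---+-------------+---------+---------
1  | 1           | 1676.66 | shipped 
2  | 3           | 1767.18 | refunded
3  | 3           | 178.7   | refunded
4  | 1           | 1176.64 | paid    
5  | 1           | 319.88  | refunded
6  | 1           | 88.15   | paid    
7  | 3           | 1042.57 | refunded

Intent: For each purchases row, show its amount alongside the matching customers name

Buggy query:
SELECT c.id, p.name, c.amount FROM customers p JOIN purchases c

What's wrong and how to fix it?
Bug: JOIN with no ON clause produces a cartesian product; every purchases row pairs with every customers row

Fix: Add ON c.customer_id = p.id to the JOIN

Corrected query:
SELECT c.id, p.name, c.amount FROM customers p JOIN purchases c ON c.customer_id = p.id

Result:
id | name  | amount 
---+-------+--------
1  | Grace | 1676.66
2  | Bob   | 1767.18
3  | Bob   | 178.7  
4  | Grace | 1176.64
5  | Grace | 319.88 
6  | Grace | 88.15  
7  | Bob   | 1042.57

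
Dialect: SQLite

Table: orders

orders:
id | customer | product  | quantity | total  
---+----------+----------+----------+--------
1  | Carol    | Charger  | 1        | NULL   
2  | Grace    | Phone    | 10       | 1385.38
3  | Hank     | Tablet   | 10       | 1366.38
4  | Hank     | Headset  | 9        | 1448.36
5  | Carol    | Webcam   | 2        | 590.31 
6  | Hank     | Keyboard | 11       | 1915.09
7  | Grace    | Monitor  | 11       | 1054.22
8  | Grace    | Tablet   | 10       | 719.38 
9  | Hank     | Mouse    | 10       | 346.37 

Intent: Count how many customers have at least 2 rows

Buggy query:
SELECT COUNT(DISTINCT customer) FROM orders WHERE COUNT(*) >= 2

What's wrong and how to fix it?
Bug: COUNT(*) cannot appear in WHERE; the per-group count doesn't exist yet

Fix: Group first with HAVING COUNT(*) >= 2, then COUNT the resulting groups

Corrected query:
SELECT COUNT(*) FROM (SELECT customer FROM orders GROUP BY customer HAVING COUNT(*) >= 2)

Result:
COUNT(*)
--------
3       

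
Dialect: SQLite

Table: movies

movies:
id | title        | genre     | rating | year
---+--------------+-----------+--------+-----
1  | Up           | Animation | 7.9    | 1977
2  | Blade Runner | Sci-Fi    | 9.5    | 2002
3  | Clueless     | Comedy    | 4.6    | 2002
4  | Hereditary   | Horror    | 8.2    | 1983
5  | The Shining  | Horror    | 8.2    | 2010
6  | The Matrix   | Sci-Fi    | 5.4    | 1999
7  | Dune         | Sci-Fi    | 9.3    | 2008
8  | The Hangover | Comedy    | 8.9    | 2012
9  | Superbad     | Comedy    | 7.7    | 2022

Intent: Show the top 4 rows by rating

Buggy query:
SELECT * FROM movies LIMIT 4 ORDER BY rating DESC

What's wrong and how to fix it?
Bug: ORDER BY cannot follow LIMIT; LIMIT is the final clause

Fix: Swap the clauses: ORDER BY first, then LIMIT

Corrected query:
SELECT * FROM movies ORDER BY rating DESC LIMIT 4

Result:
id | title        | genre  | rating | year
---+--------------+--------+--------+-----
2  | Blade Runner | Sci-Fi | 9.5    | 2002
7  | Dune         | Sci-Fi | 9.3    | 2008
8  | The Hangover | Comedy | 8.9    | 2012
4  | Hereditary   | Horror | 8.2    | 1983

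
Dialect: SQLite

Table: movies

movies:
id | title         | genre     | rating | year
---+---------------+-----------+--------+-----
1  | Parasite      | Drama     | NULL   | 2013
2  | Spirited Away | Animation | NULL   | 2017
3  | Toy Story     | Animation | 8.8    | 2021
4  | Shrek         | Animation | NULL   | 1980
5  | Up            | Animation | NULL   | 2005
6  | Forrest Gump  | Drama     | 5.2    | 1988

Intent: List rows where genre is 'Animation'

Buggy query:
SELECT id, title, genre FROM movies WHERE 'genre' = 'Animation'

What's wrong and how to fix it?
Bug: Single quotes denote string literals in SQL; the column name is being compared as a constant string

Fix: Remove the quotes around the column name (or use double quotes for an identifier)

Corrected query:
SELECT id, title, genre FROM movies WHERE genre = 'Animation'

Result:
id | title         | genre    
---+---------------+----------
2  | Spirited Away | Animation
3  | Toy Story     | Animation
4  | Shrek         | Animation
5  | Up            | Animation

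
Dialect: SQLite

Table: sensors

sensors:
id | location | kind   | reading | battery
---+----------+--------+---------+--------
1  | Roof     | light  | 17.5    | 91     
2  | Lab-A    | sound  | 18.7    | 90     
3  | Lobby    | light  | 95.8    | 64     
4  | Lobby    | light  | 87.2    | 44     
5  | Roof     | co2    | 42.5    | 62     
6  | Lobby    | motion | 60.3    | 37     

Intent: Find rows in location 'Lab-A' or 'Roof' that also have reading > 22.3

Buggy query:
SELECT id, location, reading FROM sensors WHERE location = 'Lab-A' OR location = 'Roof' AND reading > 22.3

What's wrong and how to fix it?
Bug: AND binds tighter than OR, so this parses as location = 'Lab-A' OR (location = 'Roof' AND reading > 22.3)

Fix: Group the OR with parentheses (or use IN), then AND the threshold

Corrected query:
SELECT id, location, reading FROM sensors WHERE (location = 'Lab-A' OR location = 'Roof') AND reading > 22.3

Result:
id | location | reading
---+----------+--------
5  | Roof     | 42.5   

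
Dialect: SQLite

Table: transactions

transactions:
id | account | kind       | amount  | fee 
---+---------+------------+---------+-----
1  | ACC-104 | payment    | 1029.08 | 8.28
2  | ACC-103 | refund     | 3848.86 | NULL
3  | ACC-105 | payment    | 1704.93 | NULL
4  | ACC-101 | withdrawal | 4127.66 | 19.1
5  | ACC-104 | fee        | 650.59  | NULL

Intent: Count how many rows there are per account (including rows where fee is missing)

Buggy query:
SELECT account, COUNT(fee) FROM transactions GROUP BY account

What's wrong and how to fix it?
Bug: COUNT(fee) skips NULLs, so groups with missing fee are undercounted

Fix: Replace COUNT(fee) with COUNT(*)

Corrected query:
SELECT account, COUNT(*) FROM transactions GROUP BY account

Result:
account | COUNT(*)
--------+---------
ACC-101 | 1       
ACC-103 | 1       
ACC-104 | 2       
ACC-105 | 1       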